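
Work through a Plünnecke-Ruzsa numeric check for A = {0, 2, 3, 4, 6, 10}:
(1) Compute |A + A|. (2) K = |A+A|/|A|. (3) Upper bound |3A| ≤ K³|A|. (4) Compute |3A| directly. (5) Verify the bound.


|A| = 6.
Step 1: Compute A + A by enumerating all 36 pairs.
A + A = {0, 2, 3, 4, 5, 6, 7, 8, 9, 10, 12, 13, 14, 16, 20}, so |A + A| = 15.
Step 2: Doubling constant K = |A + A|/|A| = 15/6 = 15/6 ≈ 2.5000.
Step 3: Plünnecke-Ruzsa gives |3A| ≤ K³·|A| = (2.5000)³ · 6 ≈ 93.7500.
Step 4: Compute 3A = A + A + A directly by enumerating all triples (a,b,c) ∈ A³; |3A| = 25.
Step 5: Check 25 ≤ 93.7500? Yes ✓.

K = 15/6, Plünnecke-Ruzsa bound K³|A| ≈ 93.7500, |3A| = 25, inequality holds.


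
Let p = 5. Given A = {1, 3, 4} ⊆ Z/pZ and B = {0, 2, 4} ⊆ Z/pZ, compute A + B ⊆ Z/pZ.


Work in Z/5Z: reduce every sum a + b modulo 5.
Enumerate all 9 pairs:
a = 1: 1+0=1, 1+2=3, 1+4=0
a = 3: 3+0=3, 3+2=0, 3+4=2
a = 4: 4+0=4, 4+2=1, 4+4=3
Distinct residues collected: {0, 1, 2, 3, 4}
|A + B| = 5 (out of 5 total residues).

A + B = {0, 1, 2, 3, 4}


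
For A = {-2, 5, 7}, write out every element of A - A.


A - A = {a - a' : a, a' ∈ A}.
Compute a - a' for each ordered pair (a, a'):
a = -2: -2--2=0, -2-5=-7, -2-7=-9
a = 5: 5--2=7, 5-5=0, 5-7=-2
a = 7: 7--2=9, 7-5=2, 7-7=0
Collecting distinct values (and noting 0 appears from a-a):
A - A = {-9, -7, -2, 0, 2, 7, 9}
|A - A| = 7

A - A = {-9, -7, -2, 0, 2, 7, 9}


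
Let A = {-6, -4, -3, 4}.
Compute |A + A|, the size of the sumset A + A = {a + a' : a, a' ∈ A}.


A + A = {a + a' : a, a' ∈ A}; |A| = 4.
General bounds: 2|A| - 1 ≤ |A + A| ≤ |A|(|A|+1)/2, i.e. 7 ≤ |A + A| ≤ 10.
Lower bound 2|A|-1 is attained iff A is an arithmetic progression.
Enumerate sums a + a' for a ≤ a' (symmetric, so this suffices):
a = -6: -6+-6=-12, -6+-4=-10, -6+-3=-9, -6+4=-2
a = -4: -4+-4=-8, -4+-3=-7, -4+4=0
a = -3: -3+-3=-6, -3+4=1
a = 4: 4+4=8
Distinct sums: {-12, -10, -9, -8, -7, -6, -2, 0, 1, 8}
|A + A| = 10

|A + A| = 10


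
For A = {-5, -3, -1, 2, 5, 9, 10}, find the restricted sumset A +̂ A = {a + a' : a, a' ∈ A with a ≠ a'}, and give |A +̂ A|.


Restricted sumset: A +̂ A = {a + a' : a ∈ A, a' ∈ A, a ≠ a'}.
Equivalently, take A + A and drop any sum 2a that is achievable ONLY as a + a for a ∈ A (i.e. sums representable only with equal summands).
Enumerate pairs (a, a') with a < a' (symmetric, so each unordered pair gives one sum; this covers all a ≠ a'):
  -5 + -3 = -8
  -5 + -1 = -6
  -5 + 2 = -3
  -5 + 5 = 0
  -5 + 9 = 4
  -5 + 10 = 5
  -3 + -1 = -4
  -3 + 2 = -1
  -3 + 5 = 2
  -3 + 9 = 6
  -3 + 10 = 7
  -1 + 2 = 1
  -1 + 5 = 4
  -1 + 9 = 8
  -1 + 10 = 9
  2 + 5 = 7
  2 + 9 = 11
  2 + 10 = 12
  5 + 9 = 14
  5 + 10 = 15
  9 + 10 = 19
Collected distinct sums: {-8, -6, -4, -3, -1, 0, 1, 2, 4, 5, 6, 7, 8, 9, 11, 12, 14, 15, 19}
|A +̂ A| = 19
(Reference bound: |A +̂ A| ≥ 2|A| - 3 for |A| ≥ 2, with |A| = 7 giving ≥ 11.)

|A +̂ A| = 19


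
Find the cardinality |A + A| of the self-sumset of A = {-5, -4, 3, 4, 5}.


A + A = {a + a' : a, a' ∈ A}; |A| = 5.
General bounds: 2|A| - 1 ≤ |A + A| ≤ |A|(|A|+1)/2, i.e. 9 ≤ |A + A| ≤ 15.
Lower bound 2|A|-1 is attained iff A is an arithmetic progression.
Enumerate sums a + a' for a ≤ a' (symmetric, so this suffices):
a = -5: -5+-5=-10, -5+-4=-9, -5+3=-2, -5+4=-1, -5+5=0
a = -4: -4+-4=-8, -4+3=-1, -4+4=0, -4+5=1
a = 3: 3+3=6, 3+4=7, 3+5=8
a = 4: 4+4=8, 4+5=9
a = 5: 5+5=10
Distinct sums: {-10, -9, -8, -2, -1, 0, 1, 6, 7, 8, 9, 10}
|A + A| = 12

|A + A| = 12


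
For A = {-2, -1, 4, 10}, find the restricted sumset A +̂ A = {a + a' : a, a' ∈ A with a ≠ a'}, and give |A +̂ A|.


Restricted sumset: A +̂ A = {a + a' : a ∈ A, a' ∈ A, a ≠ a'}.
Equivalently, take A + A and drop any sum 2a that is achievable ONLY as a + a for a ∈ A (i.e. sums representable only with equal summands).
Enumerate pairs (a, a') with a < a' (symmetric, so each unordered pair gives one sum; this covers all a ≠ a'):
  -2 + -1 = -3
  -2 + 4 = 2
  -2 + 10 = 8
  -1 + 4 = 3
  -1 + 10 = 9
  4 + 10 = 14
Collected distinct sums: {-3, 2, 3, 8, 9, 14}
|A +̂ A| = 6
(Reference bound: |A +̂ A| ≥ 2|A| - 3 for |A| ≥ 2, with |A| = 4 giving ≥ 5.)

|A +̂ A| = 6


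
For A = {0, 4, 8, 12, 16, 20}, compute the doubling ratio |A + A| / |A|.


|A| = 6.
Compute A + A by enumerating all 36 pairs.
A + A = {0, 4, 8, 12, 16, 20, 24, 28, 32, 36, 40}, so |A + A| = 11.
K = |A + A| / |A| = 11/6 (already in lowest terms) ≈ 1.8333.
Reference: AP of size 6 gives K = 11/6 ≈ 1.8333; a fully generic set of size 6 gives K ≈ 3.5000.

|A| = 6, |A + A| = 11, K = 11/6.


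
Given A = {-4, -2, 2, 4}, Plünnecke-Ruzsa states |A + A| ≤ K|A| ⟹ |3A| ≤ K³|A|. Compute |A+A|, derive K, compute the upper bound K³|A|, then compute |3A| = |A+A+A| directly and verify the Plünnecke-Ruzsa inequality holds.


|A| = 4.
Step 1: Compute A + A by enumerating all 16 pairs.
A + A = {-8, -6, -4, -2, 0, 2, 4, 6, 8}, so |A + A| = 9.
Step 2: Doubling constant K = |A + A|/|A| = 9/4 = 9/4 ≈ 2.2500.
Step 3: Plünnecke-Ruzsa gives |3A| ≤ K³·|A| = (2.2500)³ · 4 ≈ 45.5625.
Step 4: Compute 3A = A + A + A directly by enumerating all triples (a,b,c) ∈ A³; |3A| = 13.
Step 5: Check 13 ≤ 45.5625? Yes ✓.

K = 9/4, Plünnecke-Ruzsa bound K³|A| ≈ 45.5625, |3A| = 13, inequality holds.


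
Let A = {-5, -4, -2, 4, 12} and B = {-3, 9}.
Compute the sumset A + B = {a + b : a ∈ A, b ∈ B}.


A + B = {a + b : a ∈ A, b ∈ B}.
Enumerate all |A|·|B| = 5·2 = 10 pairs (a, b) and collect distinct sums.
a = -5: -5+-3=-8, -5+9=4
a = -4: -4+-3=-7, -4+9=5
a = -2: -2+-3=-5, -2+9=7
a = 4: 4+-3=1, 4+9=13
a = 12: 12+-3=9, 12+9=21
Collecting distinct sums: A + B = {-8, -7, -5, 1, 4, 5, 7, 9, 13, 21}
|A + B| = 10

A + B = {-8, -7, -5, 1, 4, 5, 7, 9, 13, 21}


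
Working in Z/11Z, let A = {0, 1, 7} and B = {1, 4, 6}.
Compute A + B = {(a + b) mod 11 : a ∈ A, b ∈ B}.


Work in Z/11Z: reduce every sum a + b modulo 11.
Enumerate all 9 pairs:
a = 0: 0+1=1, 0+4=4, 0+6=6
a = 1: 1+1=2, 1+4=5, 1+6=7
a = 7: 7+1=8, 7+4=0, 7+6=2
Distinct residues collected: {0, 1, 2, 4, 5, 6, 7, 8}
|A + B| = 8 (out of 11 total residues).

A + B = {0, 1, 2, 4, 5, 6, 7, 8}


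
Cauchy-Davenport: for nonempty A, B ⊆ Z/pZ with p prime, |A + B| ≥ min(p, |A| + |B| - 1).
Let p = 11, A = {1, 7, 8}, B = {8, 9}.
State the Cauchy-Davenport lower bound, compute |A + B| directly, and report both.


Cauchy-Davenport: |A + B| ≥ min(p, |A| + |B| - 1) for A, B nonempty in Z/pZ.
|A| = 3, |B| = 2, p = 11.
CD lower bound = min(11, 3 + 2 - 1) = min(11, 4) = 4.
Compute A + B mod 11 directly:
a = 1: 1+8=9, 1+9=10
a = 7: 7+8=4, 7+9=5
a = 8: 8+8=5, 8+9=6
A + B = {4, 5, 6, 9, 10}, so |A + B| = 5.
Verify: 5 ≥ 4? Yes ✓.

CD lower bound = 4, actual |A + B| = 5.


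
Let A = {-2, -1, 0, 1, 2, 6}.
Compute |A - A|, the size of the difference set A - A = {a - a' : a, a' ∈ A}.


A - A = {a - a' : a, a' ∈ A}; |A| = 6.
Bounds: 2|A|-1 ≤ |A - A| ≤ |A|² - |A| + 1, i.e. 11 ≤ |A - A| ≤ 31.
Note: 0 ∈ A - A always (from a - a). The set is symmetric: if d ∈ A - A then -d ∈ A - A.
Enumerate nonzero differences d = a - a' with a > a' (then include -d):
Positive differences: {1, 2, 3, 4, 5, 6, 7, 8}
Full difference set: {0} ∪ (positive diffs) ∪ (negative diffs).
|A - A| = 1 + 2·8 = 17 (matches direct enumeration: 17).

|A - A| = 17


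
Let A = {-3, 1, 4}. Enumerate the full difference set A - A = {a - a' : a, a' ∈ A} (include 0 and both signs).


A - A = {a - a' : a, a' ∈ A}.
Compute a - a' for each ordered pair (a, a'):
a = -3: -3--3=0, -3-1=-4, -3-4=-7
a = 1: 1--3=4, 1-1=0, 1-4=-3
a = 4: 4--3=7, 4-1=3, 4-4=0
Collecting distinct values (and noting 0 appears from a-a):
A - A = {-7, -4, -3, 0, 3, 4, 7}
|A - A| = 7

A - A = {-7, -4, -3, 0, 3, 4, 7}


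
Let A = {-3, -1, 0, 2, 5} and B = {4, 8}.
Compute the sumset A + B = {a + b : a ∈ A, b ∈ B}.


A + B = {a + b : a ∈ A, b ∈ B}.
Enumerate all |A|·|B| = 5·2 = 10 pairs (a, b) and collect distinct sums.
a = -3: -3+4=1, -3+8=5
a = -1: -1+4=3, -1+8=7
a = 0: 0+4=4, 0+8=8
a = 2: 2+4=6, 2+8=10
a = 5: 5+4=9, 5+8=13
Collecting distinct sums: A + B = {1, 3, 4, 5, 6, 7, 8, 9, 10, 13}
|A + B| = 10

A + B = {1, 3, 4, 5, 6, 7, 8, 9, 10, 13}


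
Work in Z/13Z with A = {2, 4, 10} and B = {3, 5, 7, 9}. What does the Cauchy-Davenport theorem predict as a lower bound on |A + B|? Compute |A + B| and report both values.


Cauchy-Davenport: |A + B| ≥ min(p, |A| + |B| - 1) for A, B nonempty in Z/pZ.
|A| = 3, |B| = 4, p = 13.
CD lower bound = min(13, 3 + 4 - 1) = min(13, 6) = 6.
Compute A + B mod 13 directly:
a = 2: 2+3=5, 2+5=7, 2+7=9, 2+9=11
a = 4: 4+3=7, 4+5=9, 4+7=11, 4+9=0
a = 10: 10+3=0, 10+5=2, 10+7=4, 10+9=6
A + B = {0, 2, 4, 5, 6, 7, 9, 11}, so |A + B| = 8.
Verify: 8 ≥ 6? Yes ✓.

CD lower bound = 6, actual |A + B| = 8.


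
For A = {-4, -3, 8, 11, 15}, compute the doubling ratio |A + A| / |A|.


|A| = 5.
Compute A + A by enumerating all 25 pairs.
A + A = {-8, -7, -6, 4, 5, 7, 8, 11, 12, 16, 19, 22, 23, 26, 30}, so |A + A| = 15.
K = |A + A| / |A| = 15/5 = 3/1 ≈ 3.0000.
Reference: AP of size 5 gives K = 9/5 ≈ 1.8000; a fully generic set of size 5 gives K ≈ 3.0000.

|A| = 5, |A + A| = 15, K = 15/5 = 3/1.


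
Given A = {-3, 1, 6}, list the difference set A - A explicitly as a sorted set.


A - A = {a - a' : a, a' ∈ A}.
Compute a - a' for each ordered pair (a, a'):
a = -3: -3--3=0, -3-1=-4, -3-6=-9
a = 1: 1--3=4, 1-1=0, 1-6=-5
a = 6: 6--3=9, 6-1=5, 6-6=0
Collecting distinct values (and noting 0 appears from a-a):
A - A = {-9, -5, -4, 0, 4, 5, 9}
|A - A| = 7

A - A = {-9, -5, -4, 0, 4, 5, 9}


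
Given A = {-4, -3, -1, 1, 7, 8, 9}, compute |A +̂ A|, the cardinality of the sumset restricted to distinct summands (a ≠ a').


Restricted sumset: A +̂ A = {a + a' : a ∈ A, a' ∈ A, a ≠ a'}.
Equivalently, take A + A and drop any sum 2a that is achievable ONLY as a + a for a ∈ A (i.e. sums representable only with equal summands).
Enumerate pairs (a, a') with a < a' (symmetric, so each unordered pair gives one sum; this covers all a ≠ a'):
  -4 + -3 = -7
  -4 + -1 = -5
  -4 + 1 = -3
  -4 + 7 = 3
  -4 + 8 = 4
  -4 + 9 = 5
  -3 + -1 = -4
  -3 + 1 = -2
  -3 + 7 = 4
  -3 + 8 = 5
  -3 + 9 = 6
  -1 + 1 = 0
  -1 + 7 = 6
  -1 + 8 = 7
  -1 + 9 = 8
  1 + 7 = 8
  1 + 8 = 9
  1 + 9 = 10
  7 + 8 = 15
  7 + 9 = 16
  8 + 9 = 17
Collected distinct sums: {-7, -5, -4, -3, -2, 0, 3, 4, 5, 6, 7, 8, 9, 10, 15, 16, 17}
|A +̂ A| = 17
(Reference bound: |A +̂ A| ≥ 2|A| - 3 for |A| ≥ 2, with |A| = 7 giving ≥ 11.)

|A +̂ A| = 17


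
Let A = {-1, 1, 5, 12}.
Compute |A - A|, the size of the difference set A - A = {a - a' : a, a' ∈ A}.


A - A = {a - a' : a, a' ∈ A}; |A| = 4.
Bounds: 2|A|-1 ≤ |A - A| ≤ |A|² - |A| + 1, i.e. 7 ≤ |A - A| ≤ 13.
Note: 0 ∈ A - A always (from a - a). The set is symmetric: if d ∈ A - A then -d ∈ A - A.
Enumerate nonzero differences d = a - a' with a > a' (then include -d):
Positive differences: {2, 4, 6, 7, 11, 13}
Full difference set: {0} ∪ (positive diffs) ∪ (negative diffs).
|A - A| = 1 + 2·6 = 13 (matches direct enumeration: 13).

|A - A| = 13


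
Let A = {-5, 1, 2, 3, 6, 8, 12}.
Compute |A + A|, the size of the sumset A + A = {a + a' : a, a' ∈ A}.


A + A = {a + a' : a, a' ∈ A}; |A| = 7.
General bounds: 2|A| - 1 ≤ |A + A| ≤ |A|(|A|+1)/2, i.e. 13 ≤ |A + A| ≤ 28.
Lower bound 2|A|-1 is attained iff A is an arithmetic progression.
Enumerate sums a + a' for a ≤ a' (symmetric, so this suffices):
a = -5: -5+-5=-10, -5+1=-4, -5+2=-3, -5+3=-2, -5+6=1, -5+8=3, -5+12=7
a = 1: 1+1=2, 1+2=3, 1+3=4, 1+6=7, 1+8=9, 1+12=13
a = 2: 2+2=4, 2+3=5, 2+6=8, 2+8=10, 2+12=14
a = 3: 3+3=6, 3+6=9, 3+8=11, 3+12=15
a = 6: 6+6=12, 6+8=14, 6+12=18
a = 8: 8+8=16, 8+12=20
a = 12: 12+12=24
Distinct sums: {-10, -4, -3, -2, 1, 2, 3, 4, 5, 6, 7, 8, 9, 10, 11, 12, 13, 14, 15, 16, 18, 20, 24}
|A + A| = 23

|A + A| = 23


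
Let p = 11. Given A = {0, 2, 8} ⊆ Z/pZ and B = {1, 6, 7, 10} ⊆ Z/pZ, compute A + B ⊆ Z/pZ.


Work in Z/11Z: reduce every sum a + b modulo 11.
Enumerate all 12 pairs:
a = 0: 0+1=1, 0+6=6, 0+7=7, 0+10=10
a = 2: 2+1=3, 2+6=8, 2+7=9, 2+10=1
a = 8: 8+1=9, 8+6=3, 8+7=4, 8+10=7
Distinct residues collected: {1, 3, 4, 6, 7, 8, 9, 10}
|A + B| = 8 (out of 11 total residues).

A + B = {1, 3, 4, 6, 7, 8, 9, 10}


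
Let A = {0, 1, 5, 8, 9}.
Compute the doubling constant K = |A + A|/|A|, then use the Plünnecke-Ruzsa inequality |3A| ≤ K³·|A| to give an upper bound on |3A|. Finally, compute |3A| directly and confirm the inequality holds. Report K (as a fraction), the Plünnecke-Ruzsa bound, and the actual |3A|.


|A| = 5.
Step 1: Compute A + A by enumerating all 25 pairs.
A + A = {0, 1, 2, 5, 6, 8, 9, 10, 13, 14, 16, 17, 18}, so |A + A| = 13.
Step 2: Doubling constant K = |A + A|/|A| = 13/5 = 13/5 ≈ 2.6000.
Step 3: Plünnecke-Ruzsa gives |3A| ≤ K³·|A| = (2.6000)³ · 5 ≈ 87.8800.
Step 4: Compute 3A = A + A + A directly by enumerating all triples (a,b,c) ∈ A³; |3A| = 25.
Step 5: Check 25 ≤ 87.8800? Yes ✓.

K = 13/5, Plünnecke-Ruzsa bound K³|A| ≈ 87.8800, |3A| = 25, inequality holds.


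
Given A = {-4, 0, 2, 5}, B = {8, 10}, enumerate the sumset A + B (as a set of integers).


A + B = {a + b : a ∈ A, b ∈ B}.
Enumerate all |A|·|B| = 4·2 = 8 pairs (a, b) and collect distinct sums.
a = -4: -4+8=4, -4+10=6
a = 0: 0+8=8, 0+10=10
a = 2: 2+8=10, 2+10=12
a = 5: 5+8=13, 5+10=15
Collecting distinct sums: A + B = {4, 6, 8, 10, 12, 13, 15}
|A + B| = 7

A + B = {4, 6, 8, 10, 12, 13, 15}


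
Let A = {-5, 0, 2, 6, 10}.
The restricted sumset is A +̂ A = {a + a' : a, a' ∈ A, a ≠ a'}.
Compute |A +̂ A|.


Restricted sumset: A +̂ A = {a + a' : a ∈ A, a' ∈ A, a ≠ a'}.
Equivalently, take A + A and drop any sum 2a that is achievable ONLY as a + a for a ∈ A (i.e. sums representable only with equal summands).
Enumerate pairs (a, a') with a < a' (symmetric, so each unordered pair gives one sum; this covers all a ≠ a'):
  -5 + 0 = -5
  -5 + 2 = -3
  -5 + 6 = 1
  -5 + 10 = 5
  0 + 2 = 2
  0 + 6 = 6
  0 + 10 = 10
  2 + 6 = 8
  2 + 10 = 12
  6 + 10 = 16
Collected distinct sums: {-5, -3, 1, 2, 5, 6, 8, 10, 12, 16}
|A +̂ A| = 10
(Reference bound: |A +̂ A| ≥ 2|A| - 3 for |A| ≥ 2, with |A| = 5 giving ≥ 7.)

|A +̂ A| = 10


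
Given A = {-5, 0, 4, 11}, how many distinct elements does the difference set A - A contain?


A - A = {a - a' : a, a' ∈ A}; |A| = 4.
Bounds: 2|A|-1 ≤ |A - A| ≤ |A|² - |A| + 1, i.e. 7 ≤ |A - A| ≤ 13.
Note: 0 ∈ A - A always (from a - a). The set is symmetric: if d ∈ A - A then -d ∈ A - A.
Enumerate nonzero differences d = a - a' with a > a' (then include -d):
Positive differences: {4, 5, 7, 9, 11, 16}
Full difference set: {0} ∪ (positive diffs) ∪ (negative diffs).
|A - A| = 1 + 2·6 = 13 (matches direct enumeration: 13).

|A - A| = 13


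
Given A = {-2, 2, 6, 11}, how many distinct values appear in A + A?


A + A = {a + a' : a, a' ∈ A}; |A| = 4.
General bounds: 2|A| - 1 ≤ |A + A| ≤ |A|(|A|+1)/2, i.e. 7 ≤ |A + A| ≤ 10.
Lower bound 2|A|-1 is attained iff A is an arithmetic progression.
Enumerate sums a + a' for a ≤ a' (symmetric, so this suffices):
a = -2: -2+-2=-4, -2+2=0, -2+6=4, -2+11=9
a = 2: 2+2=4, 2+6=8, 2+11=13
a = 6: 6+6=12, 6+11=17
a = 11: 11+11=22
Distinct sums: {-4, 0, 4, 8, 9, 12, 13, 17, 22}
|A + A| = 9

|A + A| = 9


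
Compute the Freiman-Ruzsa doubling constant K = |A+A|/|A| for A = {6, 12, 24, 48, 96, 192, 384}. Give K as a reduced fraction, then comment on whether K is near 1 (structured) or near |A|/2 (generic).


|A| = 7.
Compute A + A by enumerating all 49 pairs.
A + A = {12, 18, 24, 30, 36, 48, 54, 60, 72, 96, 102, 108, 120, 144, 192, 198, 204, 216, 240, 288, 384, 390, 396, 408, 432, 480, 576, 768}, so |A + A| = 28.
K = |A + A| / |A| = 28/7 = 4/1 ≈ 4.0000.
Reference: AP of size 7 gives K = 13/7 ≈ 1.8571; a fully generic set of size 7 gives K ≈ 4.0000.

|A| = 7, |A + A| = 28, K = 28/7 = 4/1.


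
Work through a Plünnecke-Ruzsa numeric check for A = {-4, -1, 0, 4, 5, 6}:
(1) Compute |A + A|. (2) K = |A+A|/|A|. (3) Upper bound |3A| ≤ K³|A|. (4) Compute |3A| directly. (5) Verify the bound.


|A| = 6.
Step 1: Compute A + A by enumerating all 36 pairs.
A + A = {-8, -5, -4, -2, -1, 0, 1, 2, 3, 4, 5, 6, 8, 9, 10, 11, 12}, so |A + A| = 17.
Step 2: Doubling constant K = |A + A|/|A| = 17/6 = 17/6 ≈ 2.8333.
Step 3: Plünnecke-Ruzsa gives |3A| ≤ K³·|A| = (2.8333)³ · 6 ≈ 136.4722.
Step 4: Compute 3A = A + A + A directly by enumerating all triples (a,b,c) ∈ A³; |3A| = 28.
Step 5: Check 28 ≤ 136.4722? Yes ✓.

K = 17/6, Plünnecke-Ruzsa bound K³|A| ≈ 136.4722, |3A| = 28, inequality holds.


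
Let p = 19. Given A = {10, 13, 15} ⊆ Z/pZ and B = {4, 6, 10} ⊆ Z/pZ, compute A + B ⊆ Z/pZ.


Work in Z/19Z: reduce every sum a + b modulo 19.
Enumerate all 9 pairs:
a = 10: 10+4=14, 10+6=16, 10+10=1
a = 13: 13+4=17, 13+6=0, 13+10=4
a = 15: 15+4=0, 15+6=2, 15+10=6
Distinct residues collected: {0, 1, 2, 4, 6, 14, 16, 17}
|A + B| = 8 (out of 19 total residues).

A + B = {0, 1, 2, 4, 6, 14, 16, 17}


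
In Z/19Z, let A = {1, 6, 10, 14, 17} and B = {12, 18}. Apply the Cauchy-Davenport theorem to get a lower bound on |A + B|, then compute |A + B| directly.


Cauchy-Davenport: |A + B| ≥ min(p, |A| + |B| - 1) for A, B nonempty in Z/pZ.
|A| = 5, |B| = 2, p = 19.
CD lower bound = min(19, 5 + 2 - 1) = min(19, 6) = 6.
Compute A + B mod 19 directly:
a = 1: 1+12=13, 1+18=0
a = 6: 6+12=18, 6+18=5
a = 10: 10+12=3, 10+18=9
a = 14: 14+12=7, 14+18=13
a = 17: 17+12=10, 17+18=16
A + B = {0, 3, 5, 7, 9, 10, 13, 16, 18}, so |A + B| = 9.
Verify: 9 ≥ 6? Yes ✓.

CD lower bound = 6, actual |A + B| = 9.


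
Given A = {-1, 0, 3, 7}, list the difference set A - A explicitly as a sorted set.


A - A = {a - a' : a, a' ∈ A}.
Compute a - a' for each ordered pair (a, a'):
a = -1: -1--1=0, -1-0=-1, -1-3=-4, -1-7=-8
a = 0: 0--1=1, 0-0=0, 0-3=-3, 0-7=-7
a = 3: 3--1=4, 3-0=3, 3-3=0, 3-7=-4
a = 7: 7--1=8, 7-0=7, 7-3=4, 7-7=0
Collecting distinct values (and noting 0 appears from a-a):
A - A = {-8, -7, -4, -3, -1, 0, 1, 3, 4, 7, 8}
|A - A| = 11

A - A = {-8, -7, -4, -3, -1, 0, 1, 3, 4, 7, 8}


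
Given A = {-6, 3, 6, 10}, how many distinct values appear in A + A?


A + A = {a + a' : a, a' ∈ A}; |A| = 4.
General bounds: 2|A| - 1 ≤ |A + A| ≤ |A|(|A|+1)/2, i.e. 7 ≤ |A + A| ≤ 10.
Lower bound 2|A|-1 is attained iff A is an arithmetic progression.
Enumerate sums a + a' for a ≤ a' (symmetric, so this suffices):
a = -6: -6+-6=-12, -6+3=-3, -6+6=0, -6+10=4
a = 3: 3+3=6, 3+6=9, 3+10=13
a = 6: 6+6=12, 6+10=16
a = 10: 10+10=20
Distinct sums: {-12, -3, 0, 4, 6, 9, 12, 13, 16, 20}
|A + A| = 10

|A + A| = 10


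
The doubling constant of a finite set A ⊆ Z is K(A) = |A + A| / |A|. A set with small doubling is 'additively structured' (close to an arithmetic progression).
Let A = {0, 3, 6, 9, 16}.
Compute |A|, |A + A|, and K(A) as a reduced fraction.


|A| = 5.
Compute A + A by enumerating all 25 pairs.
A + A = {0, 3, 6, 9, 12, 15, 16, 18, 19, 22, 25, 32}, so |A + A| = 12.
K = |A + A| / |A| = 12/5 (already in lowest terms) ≈ 2.4000.
Reference: AP of size 5 gives K = 9/5 ≈ 1.8000; a fully generic set of size 5 gives K ≈ 3.0000.

|A| = 5, |A + A| = 12, K = 12/5.


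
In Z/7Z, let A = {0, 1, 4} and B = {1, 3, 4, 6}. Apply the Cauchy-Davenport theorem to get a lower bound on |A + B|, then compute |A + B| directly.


Cauchy-Davenport: |A + B| ≥ min(p, |A| + |B| - 1) for A, B nonempty in Z/pZ.
|A| = 3, |B| = 4, p = 7.
CD lower bound = min(7, 3 + 4 - 1) = min(7, 6) = 6.
Compute A + B mod 7 directly:
a = 0: 0+1=1, 0+3=3, 0+4=4, 0+6=6
a = 1: 1+1=2, 1+3=4, 1+4=5, 1+6=0
a = 4: 4+1=5, 4+3=0, 4+4=1, 4+6=3
A + B = {0, 1, 2, 3, 4, 5, 6}, so |A + B| = 7.
Verify: 7 ≥ 6? Yes ✓.

CD lower bound = 6, actual |A + B| = 7.


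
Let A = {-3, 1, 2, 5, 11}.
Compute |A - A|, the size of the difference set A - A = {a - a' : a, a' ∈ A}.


A - A = {a - a' : a, a' ∈ A}; |A| = 5.
Bounds: 2|A|-1 ≤ |A - A| ≤ |A|² - |A| + 1, i.e. 9 ≤ |A - A| ≤ 21.
Note: 0 ∈ A - A always (from a - a). The set is symmetric: if d ∈ A - A then -d ∈ A - A.
Enumerate nonzero differences d = a - a' with a > a' (then include -d):
Positive differences: {1, 3, 4, 5, 6, 8, 9, 10, 14}
Full difference set: {0} ∪ (positive diffs) ∪ (negative diffs).
|A - A| = 1 + 2·9 = 19 (matches direct enumeration: 19).

|A - A| = 19


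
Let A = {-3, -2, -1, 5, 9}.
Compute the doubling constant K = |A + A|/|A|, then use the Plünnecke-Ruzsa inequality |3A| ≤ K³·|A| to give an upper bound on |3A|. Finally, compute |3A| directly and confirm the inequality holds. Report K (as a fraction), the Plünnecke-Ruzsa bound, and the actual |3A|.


|A| = 5.
Step 1: Compute A + A by enumerating all 25 pairs.
A + A = {-6, -5, -4, -3, -2, 2, 3, 4, 6, 7, 8, 10, 14, 18}, so |A + A| = 14.
Step 2: Doubling constant K = |A + A|/|A| = 14/5 = 14/5 ≈ 2.8000.
Step 3: Plünnecke-Ruzsa gives |3A| ≤ K³·|A| = (2.8000)³ · 5 ≈ 109.7600.
Step 4: Compute 3A = A + A + A directly by enumerating all triples (a,b,c) ∈ A³; |3A| = 27.
Step 5: Check 27 ≤ 109.7600? Yes ✓.

K = 14/5, Plünnecke-Ruzsa bound K³|A| ≈ 109.7600, |3A| = 27, inequality holds.


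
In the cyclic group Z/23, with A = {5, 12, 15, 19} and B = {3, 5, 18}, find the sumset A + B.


Work in Z/23Z: reduce every sum a + b modulo 23.
Enumerate all 12 pairs:
a = 5: 5+3=8, 5+5=10, 5+18=0
a = 12: 12+3=15, 12+5=17, 12+18=7
a = 15: 15+3=18, 15+5=20, 15+18=10
a = 19: 19+3=22, 19+5=1, 19+18=14
Distinct residues collected: {0, 1, 7, 8, 10, 14, 15, 17, 18, 20, 22}
|A + B| = 11 (out of 23 total residues).

A + B = {0, 1, 7, 8, 10, 14, 15, 17, 18, 20, 22}


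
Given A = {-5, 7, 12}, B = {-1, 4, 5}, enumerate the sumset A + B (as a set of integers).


A + B = {a + b : a ∈ A, b ∈ B}.
Enumerate all |A|·|B| = 3·3 = 9 pairs (a, b) and collect distinct sums.
a = -5: -5+-1=-6, -5+4=-1, -5+5=0
a = 7: 7+-1=6, 7+4=11, 7+5=12
a = 12: 12+-1=11, 12+4=16, 12+5=17
Collecting distinct sums: A + B = {-6, -1, 0, 6, 11, 12, 16, 17}
|A + B| = 8

A + B = {-6, -1, 0, 6, 11, 12, 16, 17}


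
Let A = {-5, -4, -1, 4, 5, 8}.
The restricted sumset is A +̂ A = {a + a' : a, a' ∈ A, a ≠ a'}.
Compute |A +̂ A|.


Restricted sumset: A +̂ A = {a + a' : a ∈ A, a' ∈ A, a ≠ a'}.
Equivalently, take A + A and drop any sum 2a that is achievable ONLY as a + a for a ∈ A (i.e. sums representable only with equal summands).
Enumerate pairs (a, a') with a < a' (symmetric, so each unordered pair gives one sum; this covers all a ≠ a'):
  -5 + -4 = -9
  -5 + -1 = -6
  -5 + 4 = -1
  -5 + 5 = 0
  -5 + 8 = 3
  -4 + -1 = -5
  -4 + 4 = 0
  -4 + 5 = 1
  -4 + 8 = 4
  -1 + 4 = 3
  -1 + 5 = 4
  -1 + 8 = 7
  4 + 5 = 9
  4 + 8 = 12
  5 + 8 = 13
Collected distinct sums: {-9, -6, -5, -1, 0, 1, 3, 4, 7, 9, 12, 13}
|A +̂ A| = 12
(Reference bound: |A +̂ A| ≥ 2|A| - 3 for |A| ≥ 2, with |A| = 6 giving ≥ 9.)

|A +̂ A| = 12


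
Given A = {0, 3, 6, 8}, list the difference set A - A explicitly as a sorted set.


A - A = {a - a' : a, a' ∈ A}.
Compute a - a' for each ordered pair (a, a'):
a = 0: 0-0=0, 0-3=-3, 0-6=-6, 0-8=-8
a = 3: 3-0=3, 3-3=0, 3-6=-3, 3-8=-5
a = 6: 6-0=6, 6-3=3, 6-6=0, 6-8=-2
a = 8: 8-0=8, 8-3=5, 8-6=2, 8-8=0
Collecting distinct values (and noting 0 appears from a-a):
A - A = {-8, -6, -5, -3, -2, 0, 2, 3, 5, 6, 8}
|A - A| = 11

A - A = {-8, -6, -5, -3, -2, 0, 2, 3, 5, 6, 8}


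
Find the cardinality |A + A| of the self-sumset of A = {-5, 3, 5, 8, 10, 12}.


A + A = {a + a' : a, a' ∈ A}; |A| = 6.
General bounds: 2|A| - 1 ≤ |A + A| ≤ |A|(|A|+1)/2, i.e. 11 ≤ |A + A| ≤ 21.
Lower bound 2|A|-1 is attained iff A is an arithmetic progression.
Enumerate sums a + a' for a ≤ a' (symmetric, so this suffices):
a = -5: -5+-5=-10, -5+3=-2, -5+5=0, -5+8=3, -5+10=5, -5+12=7
a = 3: 3+3=6, 3+5=8, 3+8=11, 3+10=13, 3+12=15
a = 5: 5+5=10, 5+8=13, 5+10=15, 5+12=17
a = 8: 8+8=16, 8+10=18, 8+12=20
a = 10: 10+10=20, 10+12=22
a = 12: 12+12=24
Distinct sums: {-10, -2, 0, 3, 5, 6, 7, 8, 10, 11, 13, 15, 16, 17, 18, 20, 22, 24}
|A + A| = 18

|A + A| = 18


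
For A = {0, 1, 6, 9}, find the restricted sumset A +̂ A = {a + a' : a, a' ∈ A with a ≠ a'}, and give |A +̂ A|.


Restricted sumset: A +̂ A = {a + a' : a ∈ A, a' ∈ A, a ≠ a'}.
Equivalently, take A + A and drop any sum 2a that is achievable ONLY as a + a for a ∈ A (i.e. sums representable only with equal summands).
Enumerate pairs (a, a') with a < a' (symmetric, so each unordered pair gives one sum; this covers all a ≠ a'):
  0 + 1 = 1
  0 + 6 = 6
  0 + 9 = 9
  1 + 6 = 7
  1 + 9 = 10
  6 + 9 = 15
Collected distinct sums: {1, 6, 7, 9, 10, 15}
|A +̂ A| = 6
(Reference bound: |A +̂ A| ≥ 2|A| - 3 for |A| ≥ 2, with |A| = 4 giving ≥ 5.)

|A +̂ A| = 6


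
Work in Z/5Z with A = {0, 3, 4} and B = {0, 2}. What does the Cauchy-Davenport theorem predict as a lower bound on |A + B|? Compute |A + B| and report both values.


Cauchy-Davenport: |A + B| ≥ min(p, |A| + |B| - 1) for A, B nonempty in Z/pZ.
|A| = 3, |B| = 2, p = 5.
CD lower bound = min(5, 3 + 2 - 1) = min(5, 4) = 4.
Compute A + B mod 5 directly:
a = 0: 0+0=0, 0+2=2
a = 3: 3+0=3, 3+2=0
a = 4: 4+0=4, 4+2=1
A + B = {0, 1, 2, 3, 4}, so |A + B| = 5.
Verify: 5 ≥ 4? Yes ✓.

CD lower bound = 4, actual |A + B| = 5.


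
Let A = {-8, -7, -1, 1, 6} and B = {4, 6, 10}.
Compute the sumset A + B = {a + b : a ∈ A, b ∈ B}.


A + B = {a + b : a ∈ A, b ∈ B}.
Enumerate all |A|·|B| = 5·3 = 15 pairs (a, b) and collect distinct sums.
a = -8: -8+4=-4, -8+6=-2, -8+10=2
a = -7: -7+4=-3, -7+6=-1, -7+10=3
a = -1: -1+4=3, -1+6=5, -1+10=9
a = 1: 1+4=5, 1+6=7, 1+10=11
a = 6: 6+4=10, 6+6=12, 6+10=16
Collecting distinct sums: A + B = {-4, -3, -2, -1, 2, 3, 5, 7, 9, 10, 11, 12, 16}
|A + B| = 13

A + B = {-4, -3, -2, -1, 2, 3, 5, 7, 9, 10, 11, 12, 16}


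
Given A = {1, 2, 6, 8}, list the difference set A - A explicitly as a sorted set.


A - A = {a - a' : a, a' ∈ A}.
Compute a - a' for each ordered pair (a, a'):
a = 1: 1-1=0, 1-2=-1, 1-6=-5, 1-8=-7
a = 2: 2-1=1, 2-2=0, 2-6=-4, 2-8=-6
a = 6: 6-1=5, 6-2=4, 6-6=0, 6-8=-2
a = 8: 8-1=7, 8-2=6, 8-6=2, 8-8=0
Collecting distinct values (and noting 0 appears from a-a):
A - A = {-7, -6, -5, -4, -2, -1, 0, 1, 2, 4, 5, 6, 7}
|A - A| = 13

A - A = {-7, -6, -5, -4, -2, -1, 0, 1, 2, 4, 5, 6, 7}


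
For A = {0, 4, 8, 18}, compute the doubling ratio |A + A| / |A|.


|A| = 4.
Compute A + A by enumerating all 16 pairs.
A + A = {0, 4, 8, 12, 16, 18, 22, 26, 36}, so |A + A| = 9.
K = |A + A| / |A| = 9/4 (already in lowest terms) ≈ 2.2500.
Reference: AP of size 4 gives K = 7/4 ≈ 1.7500; a fully generic set of size 4 gives K ≈ 2.5000.

|A| = 4, |A + A| = 9, K = 9/4.


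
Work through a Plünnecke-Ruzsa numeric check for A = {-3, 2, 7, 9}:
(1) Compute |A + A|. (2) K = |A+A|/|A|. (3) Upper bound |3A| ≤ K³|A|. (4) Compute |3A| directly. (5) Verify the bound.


|A| = 4.
Step 1: Compute A + A by enumerating all 16 pairs.
A + A = {-6, -1, 4, 6, 9, 11, 14, 16, 18}, so |A + A| = 9.
Step 2: Doubling constant K = |A + A|/|A| = 9/4 = 9/4 ≈ 2.2500.
Step 3: Plünnecke-Ruzsa gives |3A| ≤ K³·|A| = (2.2500)³ · 4 ≈ 45.5625.
Step 4: Compute 3A = A + A + A directly by enumerating all triples (a,b,c) ∈ A³; |3A| = 16.
Step 5: Check 16 ≤ 45.5625? Yes ✓.

K = 9/4, Plünnecke-Ruzsa bound K³|A| ≈ 45.5625, |3A| = 16, inequality holds.


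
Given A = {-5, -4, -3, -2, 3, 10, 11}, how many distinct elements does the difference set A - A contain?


A - A = {a - a' : a, a' ∈ A}; |A| = 7.
Bounds: 2|A|-1 ≤ |A - A| ≤ |A|² - |A| + 1, i.e. 13 ≤ |A - A| ≤ 43.
Note: 0 ∈ A - A always (from a - a). The set is symmetric: if d ∈ A - A then -d ∈ A - A.
Enumerate nonzero differences d = a - a' with a > a' (then include -d):
Positive differences: {1, 2, 3, 5, 6, 7, 8, 12, 13, 14, 15, 16}
Full difference set: {0} ∪ (positive diffs) ∪ (negative diffs).
|A - A| = 1 + 2·12 = 25 (matches direct enumeration: 25).

|A - A| = 25


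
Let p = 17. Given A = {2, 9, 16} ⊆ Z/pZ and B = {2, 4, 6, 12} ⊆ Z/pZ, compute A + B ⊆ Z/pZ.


Work in Z/17Z: reduce every sum a + b modulo 17.
Enumerate all 12 pairs:
a = 2: 2+2=4, 2+4=6, 2+6=8, 2+12=14
a = 9: 9+2=11, 9+4=13, 9+6=15, 9+12=4
a = 16: 16+2=1, 16+4=3, 16+6=5, 16+12=11
Distinct residues collected: {1, 3, 4, 5, 6, 8, 11, 13, 14, 15}
|A + B| = 10 (out of 17 total residues).

A + B = {1, 3, 4, 5, 6, 8, 11, 13, 14, 15}


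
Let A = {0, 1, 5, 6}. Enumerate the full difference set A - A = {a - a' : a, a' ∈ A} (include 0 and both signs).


A - A = {a - a' : a, a' ∈ A}.
Compute a - a' for each ordered pair (a, a'):
a = 0: 0-0=0, 0-1=-1, 0-5=-5, 0-6=-6
a = 1: 1-0=1, 1-1=0, 1-5=-4, 1-6=-5
a = 5: 5-0=5, 5-1=4, 5-5=0, 5-6=-1
a = 6: 6-0=6, 6-1=5, 6-5=1, 6-6=0
Collecting distinct values (and noting 0 appears from a-a):
A - A = {-6, -5, -4, -1, 0, 1, 4, 5, 6}
|A - A| = 9

A - A = {-6, -5, -4, -1, 0, 1, 4, 5, 6}


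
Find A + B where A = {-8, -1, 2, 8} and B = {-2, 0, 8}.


A + B = {a + b : a ∈ A, b ∈ B}.
Enumerate all |A|·|B| = 4·3 = 12 pairs (a, b) and collect distinct sums.
a = -8: -8+-2=-10, -8+0=-8, -8+8=0
a = -1: -1+-2=-3, -1+0=-1, -1+8=7
a = 2: 2+-2=0, 2+0=2, 2+8=10
a = 8: 8+-2=6, 8+0=8, 8+8=16
Collecting distinct sums: A + B = {-10, -8, -3, -1, 0, 2, 6, 7, 8, 10, 16}
|A + B| = 11

A + B = {-10, -8, -3, -1, 0, 2, 6, 7, 8, 10, 16}


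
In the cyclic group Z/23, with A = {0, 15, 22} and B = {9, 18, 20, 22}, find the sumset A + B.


Work in Z/23Z: reduce every sum a + b modulo 23.
Enumerate all 12 pairs:
a = 0: 0+9=9, 0+18=18, 0+20=20, 0+22=22
a = 15: 15+9=1, 15+18=10, 15+20=12, 15+22=14
a = 22: 22+9=8, 22+18=17, 22+20=19, 22+22=21
Distinct residues collected: {1, 8, 9, 10, 12, 14, 17, 18, 19, 20, 21, 22}
|A + B| = 12 (out of 23 total residues).

A + B = {1, 8, 9, 10, 12, 14, 17, 18, 19, 20, 21, 22}


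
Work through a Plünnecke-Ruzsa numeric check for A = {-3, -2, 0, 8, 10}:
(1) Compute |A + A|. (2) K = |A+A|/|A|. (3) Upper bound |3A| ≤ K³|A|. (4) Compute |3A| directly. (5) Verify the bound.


|A| = 5.
Step 1: Compute A + A by enumerating all 25 pairs.
A + A = {-6, -5, -4, -3, -2, 0, 5, 6, 7, 8, 10, 16, 18, 20}, so |A + A| = 14.
Step 2: Doubling constant K = |A + A|/|A| = 14/5 = 14/5 ≈ 2.8000.
Step 3: Plünnecke-Ruzsa gives |3A| ≤ K³·|A| = (2.8000)³ · 5 ≈ 109.7600.
Step 4: Compute 3A = A + A + A directly by enumerating all triples (a,b,c) ∈ A³; |3A| = 28.
Step 5: Check 28 ≤ 109.7600? Yes ✓.

K = 14/5, Plünnecke-Ruzsa bound K³|A| ≈ 109.7600, |3A| = 28, inequality holds.


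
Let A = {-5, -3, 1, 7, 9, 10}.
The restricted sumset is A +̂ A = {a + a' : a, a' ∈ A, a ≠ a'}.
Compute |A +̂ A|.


Restricted sumset: A +̂ A = {a + a' : a ∈ A, a' ∈ A, a ≠ a'}.
Equivalently, take A + A and drop any sum 2a that is achievable ONLY as a + a for a ∈ A (i.e. sums representable only with equal summands).
Enumerate pairs (a, a') with a < a' (symmetric, so each unordered pair gives one sum; this covers all a ≠ a'):
  -5 + -3 = -8
  -5 + 1 = -4
  -5 + 7 = 2
  -5 + 9 = 4
  -5 + 10 = 5
  -3 + 1 = -2
  -3 + 7 = 4
  -3 + 9 = 6
  -3 + 10 = 7
  1 + 7 = 8
  1 + 9 = 10
  1 + 10 = 11
  7 + 9 = 16
  7 + 10 = 17
  9 + 10 = 19
Collected distinct sums: {-8, -4, -2, 2, 4, 5, 6, 7, 8, 10, 11, 16, 17, 19}
|A +̂ A| = 14
(Reference bound: |A +̂ A| ≥ 2|A| - 3 for |A| ≥ 2, with |A| = 6 giving ≥ 9.)

|A +̂ A| = 14


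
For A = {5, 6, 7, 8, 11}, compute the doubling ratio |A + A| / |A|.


|A| = 5.
Compute A + A by enumerating all 25 pairs.
A + A = {10, 11, 12, 13, 14, 15, 16, 17, 18, 19, 22}, so |A + A| = 11.
K = |A + A| / |A| = 11/5 (already in lowest terms) ≈ 2.2000.
Reference: AP of size 5 gives K = 9/5 ≈ 1.8000; a fully generic set of size 5 gives K ≈ 3.0000.

|A| = 5, |A + A| = 11, K = 11/5.


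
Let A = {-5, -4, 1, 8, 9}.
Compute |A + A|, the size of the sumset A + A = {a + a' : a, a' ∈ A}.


A + A = {a + a' : a, a' ∈ A}; |A| = 5.
General bounds: 2|A| - 1 ≤ |A + A| ≤ |A|(|A|+1)/2, i.e. 9 ≤ |A + A| ≤ 15.
Lower bound 2|A|-1 is attained iff A is an arithmetic progression.
Enumerate sums a + a' for a ≤ a' (symmetric, so this suffices):
a = -5: -5+-5=-10, -5+-4=-9, -5+1=-4, -5+8=3, -5+9=4
a = -4: -4+-4=-8, -4+1=-3, -4+8=4, -4+9=5
a = 1: 1+1=2, 1+8=9, 1+9=10
a = 8: 8+8=16, 8+9=17
a = 9: 9+9=18
Distinct sums: {-10, -9, -8, -4, -3, 2, 3, 4, 5, 9, 10, 16, 17, 18}
|A + A| = 14

|A + A| = 14


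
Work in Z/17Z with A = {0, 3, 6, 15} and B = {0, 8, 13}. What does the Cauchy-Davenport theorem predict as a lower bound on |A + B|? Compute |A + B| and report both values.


Cauchy-Davenport: |A + B| ≥ min(p, |A| + |B| - 1) for A, B nonempty in Z/pZ.
|A| = 4, |B| = 3, p = 17.
CD lower bound = min(17, 4 + 3 - 1) = min(17, 6) = 6.
Compute A + B mod 17 directly:
a = 0: 0+0=0, 0+8=8, 0+13=13
a = 3: 3+0=3, 3+8=11, 3+13=16
a = 6: 6+0=6, 6+8=14, 6+13=2
a = 15: 15+0=15, 15+8=6, 15+13=11
A + B = {0, 2, 3, 6, 8, 11, 13, 14, 15, 16}, so |A + B| = 10.
Verify: 10 ≥ 6? Yes ✓.

CD lower bound = 6, actual |A + B| = 10.


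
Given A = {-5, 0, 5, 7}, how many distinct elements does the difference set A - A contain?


A - A = {a - a' : a, a' ∈ A}; |A| = 4.
Bounds: 2|A|-1 ≤ |A - A| ≤ |A|² - |A| + 1, i.e. 7 ≤ |A - A| ≤ 13.
Note: 0 ∈ A - A always (from a - a). The set is symmetric: if d ∈ A - A then -d ∈ A - A.
Enumerate nonzero differences d = a - a' with a > a' (then include -d):
Positive differences: {2, 5, 7, 10, 12}
Full difference set: {0} ∪ (positive diffs) ∪ (negative diffs).
|A - A| = 1 + 2·5 = 11 (matches direct enumeration: 11).

|A - A| = 11


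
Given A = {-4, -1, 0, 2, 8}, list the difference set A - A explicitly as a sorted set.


A - A = {a - a' : a, a' ∈ A}.
Compute a - a' for each ordered pair (a, a'):
a = -4: -4--4=0, -4--1=-3, -4-0=-4, -4-2=-6, -4-8=-12
a = -1: -1--4=3, -1--1=0, -1-0=-1, -1-2=-3, -1-8=-9
a = 0: 0--4=4, 0--1=1, 0-0=0, 0-2=-2, 0-8=-8
a = 2: 2--4=6, 2--1=3, 2-0=2, 2-2=0, 2-8=-6
a = 8: 8--4=12, 8--1=9, 8-0=8, 8-2=6, 8-8=0
Collecting distinct values (and noting 0 appears from a-a):
A - A = {-12, -9, -8, -6, -4, -3, -2, -1, 0, 1, 2, 3, 4, 6, 8, 9, 12}
|A - A| = 17

A - A = {-12, -9, -8, -6, -4, -3, -2, -1, 0, 1, 2, 3, 4, 6, 8, 9, 12}


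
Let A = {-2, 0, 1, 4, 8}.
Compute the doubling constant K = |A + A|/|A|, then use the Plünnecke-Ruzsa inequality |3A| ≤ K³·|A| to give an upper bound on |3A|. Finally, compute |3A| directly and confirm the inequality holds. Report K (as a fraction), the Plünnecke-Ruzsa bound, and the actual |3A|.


|A| = 5.
Step 1: Compute A + A by enumerating all 25 pairs.
A + A = {-4, -2, -1, 0, 1, 2, 4, 5, 6, 8, 9, 12, 16}, so |A + A| = 13.
Step 2: Doubling constant K = |A + A|/|A| = 13/5 = 13/5 ≈ 2.6000.
Step 3: Plünnecke-Ruzsa gives |3A| ≤ K³·|A| = (2.6000)³ · 5 ≈ 87.8800.
Step 4: Compute 3A = A + A + A directly by enumerating all triples (a,b,c) ∈ A³; |3A| = 23.
Step 5: Check 23 ≤ 87.8800? Yes ✓.

K = 13/5, Plünnecke-Ruzsa bound K³|A| ≈ 87.8800, |3A| = 23, inequality holds.


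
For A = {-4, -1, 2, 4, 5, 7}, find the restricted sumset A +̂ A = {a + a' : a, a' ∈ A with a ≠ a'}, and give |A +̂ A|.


Restricted sumset: A +̂ A = {a + a' : a ∈ A, a' ∈ A, a ≠ a'}.
Equivalently, take A + A and drop any sum 2a that is achievable ONLY as a + a for a ∈ A (i.e. sums representable only with equal summands).
Enumerate pairs (a, a') with a < a' (symmetric, so each unordered pair gives one sum; this covers all a ≠ a'):
  -4 + -1 = -5
  -4 + 2 = -2
  -4 + 4 = 0
  -4 + 5 = 1
  -4 + 7 = 3
  -1 + 2 = 1
  -1 + 4 = 3
  -1 + 5 = 4
  -1 + 7 = 6
  2 + 4 = 6
  2 + 5 = 7
  2 + 7 = 9
  4 + 5 = 9
  4 + 7 = 11
  5 + 7 = 12
Collected distinct sums: {-5, -2, 0, 1, 3, 4, 6, 7, 9, 11, 12}
|A +̂ A| = 11
(Reference bound: |A +̂ A| ≥ 2|A| - 3 for |A| ≥ 2, with |A| = 6 giving ≥ 9.)

|A +̂ A| = 11


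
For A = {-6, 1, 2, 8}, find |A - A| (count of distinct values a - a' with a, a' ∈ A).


A - A = {a - a' : a, a' ∈ A}; |A| = 4.
Bounds: 2|A|-1 ≤ |A - A| ≤ |A|² - |A| + 1, i.e. 7 ≤ |A - A| ≤ 13.
Note: 0 ∈ A - A always (from a - a). The set is symmetric: if d ∈ A - A then -d ∈ A - A.
Enumerate nonzero differences d = a - a' with a > a' (then include -d):
Positive differences: {1, 6, 7, 8, 14}
Full difference set: {0} ∪ (positive diffs) ∪ (negative diffs).
|A - A| = 1 + 2·5 = 11 (matches direct enumeration: 11).

|A - A| = 11


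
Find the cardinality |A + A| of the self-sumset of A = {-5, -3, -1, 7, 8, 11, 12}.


A + A = {a + a' : a, a' ∈ A}; |A| = 7.
General bounds: 2|A| - 1 ≤ |A + A| ≤ |A|(|A|+1)/2, i.e. 13 ≤ |A + A| ≤ 28.
Lower bound 2|A|-1 is attained iff A is an arithmetic progression.
Enumerate sums a + a' for a ≤ a' (symmetric, so this suffices):
a = -5: -5+-5=-10, -5+-3=-8, -5+-1=-6, -5+7=2, -5+8=3, -5+11=6, -5+12=7
a = -3: -3+-3=-6, -3+-1=-4, -3+7=4, -3+8=5, -3+11=8, -3+12=9
a = -1: -1+-1=-2, -1+7=6, -1+8=7, -1+11=10, -1+12=11
a = 7: 7+7=14, 7+8=15, 7+11=18, 7+12=19
a = 8: 8+8=16, 8+11=19, 8+12=20
a = 11: 11+11=22, 11+12=23
a = 12: 12+12=24
Distinct sums: {-10, -8, -6, -4, -2, 2, 3, 4, 5, 6, 7, 8, 9, 10, 11, 14, 15, 16, 18, 19, 20, 22, 23, 24}
|A + A| = 24

|A + A| = 24


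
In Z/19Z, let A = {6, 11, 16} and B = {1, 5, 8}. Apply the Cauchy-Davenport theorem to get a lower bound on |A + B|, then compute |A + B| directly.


Cauchy-Davenport: |A + B| ≥ min(p, |A| + |B| - 1) for A, B nonempty in Z/pZ.
|A| = 3, |B| = 3, p = 19.
CD lower bound = min(19, 3 + 3 - 1) = min(19, 5) = 5.
Compute A + B mod 19 directly:
a = 6: 6+1=7, 6+5=11, 6+8=14
a = 11: 11+1=12, 11+5=16, 11+8=0
a = 16: 16+1=17, 16+5=2, 16+8=5
A + B = {0, 2, 5, 7, 11, 12, 14, 16, 17}, so |A + B| = 9.
Verify: 9 ≥ 5? Yes ✓.

CD lower bound = 5, actual |A + B| = 9.


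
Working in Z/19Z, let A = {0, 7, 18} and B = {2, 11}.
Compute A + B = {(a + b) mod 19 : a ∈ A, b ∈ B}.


Work in Z/19Z: reduce every sum a + b modulo 19.
Enumerate all 6 pairs:
a = 0: 0+2=2, 0+11=11
a = 7: 7+2=9, 7+11=18
a = 18: 18+2=1, 18+11=10
Distinct residues collected: {1, 2, 9, 10, 11, 18}
|A + B| = 6 (out of 19 total residues).

A + B = {1, 2, 9, 10, 11, 18}


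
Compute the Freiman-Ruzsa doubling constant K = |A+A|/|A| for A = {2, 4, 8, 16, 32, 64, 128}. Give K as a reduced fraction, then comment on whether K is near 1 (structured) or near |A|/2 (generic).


|A| = 7.
Compute A + A by enumerating all 49 pairs.
A + A = {4, 6, 8, 10, 12, 16, 18, 20, 24, 32, 34, 36, 40, 48, 64, 66, 68, 72, 80, 96, 128, 130, 132, 136, 144, 160, 192, 256}, so |A + A| = 28.
K = |A + A| / |A| = 28/7 = 4/1 ≈ 4.0000.
Reference: AP of size 7 gives K = 13/7 ≈ 1.8571; a fully generic set of size 7 gives K ≈ 4.0000.

|A| = 7, |A + A| = 28, K = 28/7 = 4/1.


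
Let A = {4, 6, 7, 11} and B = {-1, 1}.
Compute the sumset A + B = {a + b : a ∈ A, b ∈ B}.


A + B = {a + b : a ∈ A, b ∈ B}.
Enumerate all |A|·|B| = 4·2 = 8 pairs (a, b) and collect distinct sums.
a = 4: 4+-1=3, 4+1=5
a = 6: 6+-1=5, 6+1=7
a = 7: 7+-1=6, 7+1=8
a = 11: 11+-1=10, 11+1=12
Collecting distinct sums: A + B = {3, 5, 6, 7, 8, 10, 12}
|A + B| = 7

A + B = {3, 5, 6, 7, 8, 10, 12}


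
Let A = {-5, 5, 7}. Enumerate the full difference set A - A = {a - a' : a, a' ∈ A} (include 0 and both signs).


A - A = {a - a' : a, a' ∈ A}.
Compute a - a' for each ordered pair (a, a'):
a = -5: -5--5=0, -5-5=-10, -5-7=-12
a = 5: 5--5=10, 5-5=0, 5-7=-2
a = 7: 7--5=12, 7-5=2, 7-7=0
Collecting distinct values (and noting 0 appears from a-a):
A - A = {-12, -10, -2, 0, 2, 10, 12}
|A - A| = 7

A - A = {-12, -10, -2, 0, 2, 10, 12}


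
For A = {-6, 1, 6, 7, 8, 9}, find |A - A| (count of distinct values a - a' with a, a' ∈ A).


A - A = {a - a' : a, a' ∈ A}; |A| = 6.
Bounds: 2|A|-1 ≤ |A - A| ≤ |A|² - |A| + 1, i.e. 11 ≤ |A - A| ≤ 31.
Note: 0 ∈ A - A always (from a - a). The set is symmetric: if d ∈ A - A then -d ∈ A - A.
Enumerate nonzero differences d = a - a' with a > a' (then include -d):
Positive differences: {1, 2, 3, 5, 6, 7, 8, 12, 13, 14, 15}
Full difference set: {0} ∪ (positive diffs) ∪ (negative diffs).
|A - A| = 1 + 2·11 = 23 (matches direct enumeration: 23).

|A - A| = 23
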